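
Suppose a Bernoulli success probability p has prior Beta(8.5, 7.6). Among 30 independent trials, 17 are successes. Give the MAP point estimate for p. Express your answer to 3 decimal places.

Prior: Beta(8.5, 7.6).
Data: 17 successes in 30 trials. The binomial likelihood contributes p^17(1−p)^13, so the posterior is Beta(8.5+17, 7.6+13) = Beta(25.5, 20.6).
For Beta(a, b) with a, b > 1 the mode is (a−1)/(a+b−2) = 24.5/44.1 ≈ 0.556.

p̂_MAP = 0.556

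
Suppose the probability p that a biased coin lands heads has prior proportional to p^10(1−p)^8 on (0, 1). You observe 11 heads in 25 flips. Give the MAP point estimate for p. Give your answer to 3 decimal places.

p̂_MAP = 0.488

The prior density ∝ p^10(1−p)^8 is the kernel of Beta(11, 9).
Data: 11 successes in 25 trials. The binomial likelihood contributes p^11(1−p)^14, so the posterior is Beta(11+11, 9+14) = Beta(22, 23).
For Beta(a, b) with a, b > 1 the mode is (a−1)/(a+b−2) = 21/43 ≈ 0.488.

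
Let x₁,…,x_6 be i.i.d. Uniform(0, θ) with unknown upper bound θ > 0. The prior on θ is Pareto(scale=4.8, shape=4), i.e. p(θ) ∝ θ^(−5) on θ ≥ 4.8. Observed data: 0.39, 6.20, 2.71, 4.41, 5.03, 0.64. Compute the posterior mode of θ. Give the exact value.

The Uniform(0, θ) likelihood is θ^(−n) for θ ≥ max(xᵢ), zero otherwise. Here max(xᵢ) = 6.20.
Posterior ∝ θ^(−5) · θ^(−6) = θ^(−11) on θ ≥ max(4.8, 6.20) = 6.20.
This density is strictly decreasing in θ, so the posterior mode lies at the lower boundary of the support.

θ̂_MAP = 6.20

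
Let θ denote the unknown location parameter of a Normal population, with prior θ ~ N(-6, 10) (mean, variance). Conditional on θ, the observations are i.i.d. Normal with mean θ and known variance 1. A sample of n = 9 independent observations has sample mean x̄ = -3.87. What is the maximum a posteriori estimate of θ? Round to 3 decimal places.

n = 9, x̄ = -3.87.
For a Normal prior and Normal likelihood with known variance, the posterior is Normal; its mode equals its mean, the precision-weighted average.
Prior precision 1/σ₀² = 1/10 = 0.1; data precision n/σ² = 9/1 = 9.
θ̂ = (0.1·(-6) + 9·(-3.87)) / (0.1 + 9) = (-35.43)/9.1 = -3543/910 ≈ -3.893.

θ̂_MAP = -3.893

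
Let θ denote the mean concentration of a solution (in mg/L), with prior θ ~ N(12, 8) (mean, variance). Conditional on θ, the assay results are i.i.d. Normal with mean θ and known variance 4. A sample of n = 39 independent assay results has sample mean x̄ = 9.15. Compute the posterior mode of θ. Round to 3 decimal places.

n = 39, x̄ = 9.15.
For a Normal prior and Normal likelihood with known variance, the posterior is Normal; its mode equals its mean, the precision-weighted average.
Prior precision 1/σ₀² = 1/8 = 0.125; data precision n/σ² = 39/4 = 9.75.
θ̂ = (0.125·12 + 9.75·9.15) / (0.125 + 9.75) = 90.7125/9.875 = 7257/790 ≈ 9.186.

θ̂_MAP = 9.186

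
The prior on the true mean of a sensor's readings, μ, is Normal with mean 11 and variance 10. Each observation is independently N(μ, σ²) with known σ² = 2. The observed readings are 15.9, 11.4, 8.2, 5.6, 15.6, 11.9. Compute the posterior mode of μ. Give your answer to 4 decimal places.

n = 6; x̄ = (15.9 + 11.4 + 8.2 + 5.6 + 15.6 + 11.9)/6 = 68.6/6 = 343/30 ≈ 11.4333.
For a Normal prior and Normal likelihood with known variance, the posterior is Normal; its mode equals its mean, the precision-weighted average.
Prior precision 1/σ₀² = 1/10 = 0.1; data precision n/σ² = 6/2 = 3.
μ̂ = (0.1·11 + 3·(343/30)) / (0.1 + 3) = 35.4/3.1 = 354/31 ≈ 11.4194.

μ̂_MAP = 11.4194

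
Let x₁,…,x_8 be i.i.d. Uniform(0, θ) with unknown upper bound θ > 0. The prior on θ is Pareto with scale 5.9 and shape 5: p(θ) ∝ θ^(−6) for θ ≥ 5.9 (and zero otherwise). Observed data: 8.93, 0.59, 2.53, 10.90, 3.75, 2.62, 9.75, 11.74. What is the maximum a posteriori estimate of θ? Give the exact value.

The Uniform(0, θ) likelihood is θ^(−n) for θ ≥ max(xᵢ), zero otherwise. Here max(xᵢ) = 11.74.
Posterior ∝ θ^(−6) · θ^(−8) = θ^(−14) on θ ≥ max(5.9, 11.74) = 11.74.
This density is strictly decreasing in θ, so the posterior mode lies at the lower boundary of the support.

θ̂_MAP = 11.74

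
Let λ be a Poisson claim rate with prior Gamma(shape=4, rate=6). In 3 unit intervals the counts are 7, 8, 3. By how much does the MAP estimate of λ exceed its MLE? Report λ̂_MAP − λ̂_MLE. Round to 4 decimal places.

MAP − MLE = -3.6667

Σxᵢ = 18. Posterior is Gamma(22, 9); MAP = (22−1)/9 = 21/9 ≈ 2.33333.
MLE = x̄ = 18/3 ≈ 6.00000.
Difference = 21/9 − 18/3 = -11/3 ≈ -3.6667.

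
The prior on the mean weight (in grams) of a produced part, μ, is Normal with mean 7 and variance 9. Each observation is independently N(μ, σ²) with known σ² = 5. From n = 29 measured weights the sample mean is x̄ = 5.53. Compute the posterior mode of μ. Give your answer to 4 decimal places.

n = 29, x̄ = 5.53.
For a Normal prior and Normal likelihood with known variance, the posterior is Normal; its mode equals its mean, the precision-weighted average.
Prior precision 1/σ₀² = 1/9; data precision n/σ² = 29/5 = 5.8.
μ̂ = ((1/9)·7 + 5.8·5.53) / (1/9 + 5.8) = (147833/4500)/(266/45) = 21119/3800 ≈ 5.5576.

μ̂_MAP = 5.5576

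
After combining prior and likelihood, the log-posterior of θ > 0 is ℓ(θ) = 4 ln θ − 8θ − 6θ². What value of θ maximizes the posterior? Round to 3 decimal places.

ℓ'(θ) = 4/θ − 8 − 12θ. Setting this to zero and multiplying by θ: 12θ² + 8θ − 4 = 0.
θ = (−8 + √(8² + 4·12·4)) / (2·12) = (−8 + √256) / 24 = (−8 + 16)/24 = 1/3.
ℓ''(θ) = −4/θ² − 12 < 0, confirming a maximum.

θ̂_MAP = 0.333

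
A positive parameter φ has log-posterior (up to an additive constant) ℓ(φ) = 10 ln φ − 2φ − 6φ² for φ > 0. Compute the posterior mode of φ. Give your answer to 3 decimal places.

φ̂_MAP = 0.833

ℓ'(φ) = 10/φ − 2 − 12φ. Setting this to zero and multiplying by φ: 12φ² + 2φ − 10 = 0.
φ = (−2 + √(2² + 4·12·10)) / (2·12) = (−2 + √484) / 24 = (−2 + 22)/24 = 5/6.
ℓ''(φ) = −10/φ² − 12 < 0, confirming a maximum.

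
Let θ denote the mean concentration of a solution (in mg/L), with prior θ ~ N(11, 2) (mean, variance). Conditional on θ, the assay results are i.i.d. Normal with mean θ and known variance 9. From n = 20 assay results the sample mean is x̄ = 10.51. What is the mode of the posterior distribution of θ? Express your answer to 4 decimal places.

n = 20, x̄ = 10.51.
For a Normal prior and Normal likelihood with known variance, the posterior is Normal; its mode equals its mean, the precision-weighted average.
Prior precision 1/σ₀² = 1/2 = 0.5; data precision n/σ² = 20/9.
θ̂ = (0.5·11 + (20/9)·10.51) / (0.5 + 20/9) = (2597/90)/(49/18) = 10.6000.

θ̂_MAP = 10.6000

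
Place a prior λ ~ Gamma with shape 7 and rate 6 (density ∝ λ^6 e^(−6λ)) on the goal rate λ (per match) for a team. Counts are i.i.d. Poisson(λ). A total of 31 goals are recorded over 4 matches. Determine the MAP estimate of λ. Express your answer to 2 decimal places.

λ̂_MAP = 3.70

Σxᵢ = 31, n = 4.
Posterior ∝ λ^6e^(−6λ) · λ^31e^(−4λ) = λ^37e^(−10λ), i.e. Gamma(shape=38, rate=10).
The mode of a Gamma(a, b) with a ≥ 1 (shape–rate) is (a−1)/b = 37/10 ≈ 3.70.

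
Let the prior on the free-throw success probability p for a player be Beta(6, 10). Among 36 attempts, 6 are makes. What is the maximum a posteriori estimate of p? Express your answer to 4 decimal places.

Prior: Beta(6, 10).
Data: 6 successes in 36 trials. The binomial likelihood contributes p^6(1−p)^30, so the posterior is Beta(6+6, 10+30) = Beta(12, 40).
For Beta(a, b) with a, b > 1 the mode is (a−1)/(a+b−2) = 11/50 ≈ 0.2200.

p̂_MAP = 0.2200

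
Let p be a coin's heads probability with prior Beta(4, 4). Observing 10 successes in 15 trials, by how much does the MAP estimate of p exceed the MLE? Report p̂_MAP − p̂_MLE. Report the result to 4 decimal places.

Posterior is Beta(14, 9); MAP = (14−1)/(23−2) = 13/21 ≈ 0.61905.
MLE ignores the prior: p̂_MLE = k/n = 10/15 ≈ 0.66667.
Difference = 13/21 − 10/15 = -1/21 ≈ -0.0476.

MAP − MLE = -0.0476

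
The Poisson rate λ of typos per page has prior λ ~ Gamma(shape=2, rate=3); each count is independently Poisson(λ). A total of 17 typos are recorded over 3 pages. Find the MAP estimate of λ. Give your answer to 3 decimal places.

Σxᵢ = 17, n = 3.
Posterior ∝ λe^(−3λ) · λ^17e^(−3λ) = λ^18e^(−6λ), i.e. Gamma(shape=19, rate=6).
The mode of a Gamma(a, b) with a ≥ 1 (shape–rate) is (a−1)/b = 18/6 ≈ 3.000.

λ̂_MAP = 3.000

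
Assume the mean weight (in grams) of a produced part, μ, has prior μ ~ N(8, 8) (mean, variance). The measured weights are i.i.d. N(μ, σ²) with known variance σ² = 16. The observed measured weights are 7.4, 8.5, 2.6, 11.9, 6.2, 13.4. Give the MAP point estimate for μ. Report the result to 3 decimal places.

n = 6; x̄ = (7.4 + 8.5 + 2.6 + 11.9 + 6.2 + 13.4)/6 = 50/6 = 25/3 ≈ 8.3333.
For a Normal prior and Normal likelihood with known variance, the posterior is Normal; its mode equals its mean, the precision-weighted average.
Prior precision 1/σ₀² = 1/8 = 0.125; data precision n/σ² = 6/16 = 0.375.
μ̂ = (0.125·8 + 0.375·(25/3)) / (0.125 + 0.375) = 4.125/0.5 = 8.250.

μ̂_MAP = 8.250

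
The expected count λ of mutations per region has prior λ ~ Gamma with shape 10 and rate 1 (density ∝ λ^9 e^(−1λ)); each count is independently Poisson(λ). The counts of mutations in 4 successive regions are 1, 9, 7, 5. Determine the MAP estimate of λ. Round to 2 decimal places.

λ̂_MAP = 6.20

Σxᵢ = 1+9+7+5 = 22, with n = 4.
Posterior ∝ λ^9e^(−1λ) · λ^22e^(−4λ) = λ^31e^(−5λ), i.e. Gamma(shape=32, rate=5).
The mode of a Gamma(a, b) with a ≥ 1 (shape–rate) is (a−1)/b = 31/5 ≈ 6.20.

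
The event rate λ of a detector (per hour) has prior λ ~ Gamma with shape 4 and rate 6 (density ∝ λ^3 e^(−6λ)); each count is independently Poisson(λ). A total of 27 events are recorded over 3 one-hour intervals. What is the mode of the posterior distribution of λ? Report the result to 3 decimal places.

λ̂_MAP = 3.333

Σxᵢ = 27, n = 3.
Posterior ∝ λ^3e^(−6λ) · λ^27e^(−3λ) = λ^30e^(−9λ), i.e. Gamma(shape=31, rate=9).
The mode of a Gamma(a, b) with a ≥ 1 (shape–rate) is (a−1)/b = 30/9 ≈ 3.333.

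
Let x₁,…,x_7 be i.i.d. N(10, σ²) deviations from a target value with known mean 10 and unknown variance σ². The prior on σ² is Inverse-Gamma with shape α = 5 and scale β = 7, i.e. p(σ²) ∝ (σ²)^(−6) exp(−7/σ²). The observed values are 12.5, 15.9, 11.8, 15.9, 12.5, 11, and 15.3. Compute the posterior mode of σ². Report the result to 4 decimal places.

σ̂²_MAP = 6.7605

Sum of squared deviations about the known mean: SS = (12.5−10)² + (15.9−10)² + (11.8−10)² + (15.9−10)² + (12.5−10)² + (11−10)² + (15.3−10)² = 114.45.
The Normal likelihood contributes (σ²)^(−n/2) exp(−SS/(2σ²)), so the posterior is Inverse-Gamma(α + n/2, β + SS/2) = Inverse-Gamma(8.5, 64.225).
The mode of Inverse-Gamma(a, b) is b/(a+1) = 64.225/9.5 ≈ 6.7605.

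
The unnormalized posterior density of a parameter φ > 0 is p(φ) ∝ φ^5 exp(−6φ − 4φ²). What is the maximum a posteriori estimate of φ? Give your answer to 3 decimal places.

φ̂_MAP = 0.500

ℓ'(φ) = 5/φ − 6 − 8φ. Setting this to zero and multiplying by φ: 8φ² + 6φ − 5 = 0.
φ = (−6 + √(6² + 4·8·5)) / (2·8) = (−6 + √196) / 16 = (−6 + 14)/16 = 1/2.
ℓ''(φ) = −5/φ² − 8 < 0, confirming a maximum.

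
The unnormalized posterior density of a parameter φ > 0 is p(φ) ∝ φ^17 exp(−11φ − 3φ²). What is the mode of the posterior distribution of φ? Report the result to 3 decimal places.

φ̂_MAP = 1.000

ℓ'(φ) = 17/φ − 11 − 6φ. Setting this to zero and multiplying by φ: 6φ² + 11φ − 17 = 0.
φ = (−11 + √(11² + 4·6·17)) / (2·6) = (−11 + √529) / 12 = (−11 + 23)/12 = 1.
ℓ''(φ) = −17/φ² − 6 < 0, confirming a maximum.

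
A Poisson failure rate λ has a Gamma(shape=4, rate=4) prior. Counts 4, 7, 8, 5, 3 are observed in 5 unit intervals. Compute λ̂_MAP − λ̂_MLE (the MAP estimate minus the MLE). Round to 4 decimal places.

MAP − MLE = -2.0667

Σxᵢ = 27. Posterior is Gamma(31, 9); MAP = (31−1)/9 = 30/9 ≈ 3.33333.
MLE = x̄ = 27/5 ≈ 5.40000.
Difference = 30/9 − 27/5 = -31/15 ≈ -2.0667.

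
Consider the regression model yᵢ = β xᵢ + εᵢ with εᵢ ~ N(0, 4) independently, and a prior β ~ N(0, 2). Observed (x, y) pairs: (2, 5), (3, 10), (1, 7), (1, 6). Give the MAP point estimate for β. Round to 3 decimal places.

log p(β | y) = −Σ(yᵢ − βxᵢ)²/(2·4) − β²/(2·2) + const.
Setting the derivative to zero: Σxᵢ(yᵢ − βxᵢ)/4 − β/2 = 0, so β = Σxᵢyᵢ / (Σxᵢ² + σ²/τ²).
Σxᵢyᵢ = 2·5 + 3·10 + 1·7 + 1·6 = 53; Σxᵢ² = 15; σ²/τ² = 2.
β̂_MAP = 53 / (15 + 2) = 53/17 ≈ 3.118.

β̂_MAP = 3.118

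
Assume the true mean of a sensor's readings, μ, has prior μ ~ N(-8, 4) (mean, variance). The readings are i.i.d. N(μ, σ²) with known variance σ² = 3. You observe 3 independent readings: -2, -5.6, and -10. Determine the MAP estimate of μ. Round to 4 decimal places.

μ̂_MAP = -6.2933

n = 3; x̄ = ((-2) + (-5.6) + (-10))/3 = -17.6/3 = -88/15 ≈ -5.8667.
For a Normal prior and Normal likelihood with known variance, the posterior is Normal; its mode equals its mean, the precision-weighted average.
Prior precision 1/σ₀² = 1/4 = 0.25; data precision n/σ² = 3/3 = 1.
μ̂ = (0.25·(-8) + 1·(-88/15)) / (0.25 + 1) = (-118/15)/1.25 = -472/75 ≈ -6.2933.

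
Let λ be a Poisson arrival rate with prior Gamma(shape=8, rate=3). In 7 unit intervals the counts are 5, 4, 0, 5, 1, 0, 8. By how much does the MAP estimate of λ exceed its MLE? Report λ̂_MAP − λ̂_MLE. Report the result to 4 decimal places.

MAP − MLE = -0.2857

Σxᵢ = 23. Posterior is Gamma(31, 10); MAP = (31−1)/10 = 30/10 ≈ 3.00000.
MLE = x̄ = 23/7 ≈ 3.28571.
Difference = 30/10 − 23/7 = -2/7 ≈ -0.2857.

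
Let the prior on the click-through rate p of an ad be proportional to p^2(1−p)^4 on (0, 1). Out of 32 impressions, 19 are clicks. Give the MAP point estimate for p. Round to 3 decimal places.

p̂_MAP = 0.553

The prior density ∝ p^2(1−p)^4 is the kernel of Beta(3, 5).
Data: 19 successes in 32 trials. The binomial likelihood contributes p^19(1−p)^13, so the posterior is Beta(3+19, 5+13) = Beta(22, 18).
For Beta(a, b) with a, b > 1 the mode is (a−1)/(a+b−2) = 21/38 ≈ 0.553.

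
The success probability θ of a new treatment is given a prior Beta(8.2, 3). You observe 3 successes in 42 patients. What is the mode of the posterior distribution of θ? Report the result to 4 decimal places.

Prior: Beta(8.2, 3).
Data: 3 successes in 42 trials. The binomial likelihood contributes θ^3(1−θ)^39, so the posterior is Beta(8.2+3, 3+39) = Beta(11.2, 42).
For Beta(a, b) with a, b > 1 the mode is (a−1)/(a+b−2) = 10.2/51.2 ≈ 0.1992.

θ̂_MAP = 0.1992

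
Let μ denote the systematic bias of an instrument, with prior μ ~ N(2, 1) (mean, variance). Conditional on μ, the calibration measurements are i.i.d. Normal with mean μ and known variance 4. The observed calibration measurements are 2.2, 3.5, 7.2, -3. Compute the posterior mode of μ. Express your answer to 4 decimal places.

μ̂_MAP = 2.2375

n = 4; x̄ = (2.2 + 3.5 + 7.2 + (-3))/4 = 9.9/4 = 2.475.
For a Normal prior and Normal likelihood with known variance, the posterior is Normal; its mode equals its mean, the precision-weighted average.
Prior precision 1/σ₀² = 1/1 = 1; data precision n/σ² = 4/4 = 1.
μ̂ = (1·2 + 1·2.475) / (1 + 1) = 4.475/2 = 2.2375.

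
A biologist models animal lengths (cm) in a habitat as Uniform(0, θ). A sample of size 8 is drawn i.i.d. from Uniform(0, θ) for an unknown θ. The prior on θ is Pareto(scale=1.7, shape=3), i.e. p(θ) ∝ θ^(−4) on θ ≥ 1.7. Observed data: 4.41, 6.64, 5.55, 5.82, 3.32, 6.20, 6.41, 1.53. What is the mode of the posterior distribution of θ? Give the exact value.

The Uniform(0, θ) likelihood is θ^(−n) for θ ≥ max(xᵢ), zero otherwise. Here max(xᵢ) = 6.64.
Posterior ∝ θ^(−4) · θ^(−8) = θ^(−12) on θ ≥ max(1.7, 6.64) = 6.64.
This density is strictly decreasing in θ, so the posterior mode lies at the lower boundary of the support.

θ̂_MAP = 6.64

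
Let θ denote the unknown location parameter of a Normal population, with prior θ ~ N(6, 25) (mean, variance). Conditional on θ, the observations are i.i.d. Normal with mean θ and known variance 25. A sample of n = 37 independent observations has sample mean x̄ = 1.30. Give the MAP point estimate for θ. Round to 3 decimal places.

θ̂_MAP = 1.424

n = 37, x̄ = 1.30.
For a Normal prior and Normal likelihood with known variance, the posterior is Normal; its mode equals its mean, the precision-weighted average.
Prior precision 1/σ₀² = 1/25 = 0.04; data precision n/σ² = 37/25 = 1.48.
θ̂ = (0.04·6 + 1.48·1.3) / (0.04 + 1.48) = 2.164/1.52 = 541/380 ≈ 1.424.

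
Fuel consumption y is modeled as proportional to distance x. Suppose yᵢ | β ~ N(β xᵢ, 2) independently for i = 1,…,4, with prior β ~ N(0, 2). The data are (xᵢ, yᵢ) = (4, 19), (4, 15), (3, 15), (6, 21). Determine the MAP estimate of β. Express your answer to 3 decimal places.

β̂_MAP = 3.936

log p(β | y) = −Σ(yᵢ − βxᵢ)²/(2·2) − β²/(2·2) + const.
Setting the derivative to zero: Σxᵢ(yᵢ − βxᵢ)/2 − β/2 = 0, so β = Σxᵢyᵢ / (Σxᵢ² + σ²/τ²).
Σxᵢyᵢ = 4·19 + 4·15 + 3·15 + 6·21 = 307; Σxᵢ² = 77; σ²/τ² = 1.
β̂_MAP = 307 / (77 + 1) = 307/78 ≈ 3.936.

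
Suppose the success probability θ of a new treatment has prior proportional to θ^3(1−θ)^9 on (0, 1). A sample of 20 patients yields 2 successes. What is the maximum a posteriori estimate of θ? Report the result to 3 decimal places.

The prior density ∝ θ^3(1−θ)^9 is the kernel of Beta(4, 10).
Data: 2 successes in 20 trials. The binomial likelihood contributes θ^2(1−θ)^18, so the posterior is Beta(4+2, 10+18) = Beta(6, 28).
For Beta(a, b) with a, b > 1 the mode is (a−1)/(a+b−2) = 5/32 ≈ 0.156.

θ̂_MAP = 0.156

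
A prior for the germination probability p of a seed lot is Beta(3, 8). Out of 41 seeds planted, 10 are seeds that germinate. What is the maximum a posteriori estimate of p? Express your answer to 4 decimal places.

p̂_MAP = 0.2400

Prior: Beta(3, 8).
Data: 10 successes in 41 trials. The binomial likelihood contributes p^10(1−p)^31, so the posterior is Beta(3+10, 8+31) = Beta(13, 39).
For Beta(a, b) with a, b > 1 the mode is (a−1)/(a+b−2) = 12/50 ≈ 0.2400.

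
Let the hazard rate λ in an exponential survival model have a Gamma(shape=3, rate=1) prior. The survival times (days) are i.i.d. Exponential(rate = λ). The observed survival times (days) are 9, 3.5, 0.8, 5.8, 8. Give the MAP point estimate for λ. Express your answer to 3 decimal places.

λ̂_MAP = 0.249

The Exponential(rate=λ) likelihood is ∝ λ^n e^(−λΣtᵢ). Here n = 5 and Σtᵢ = 9 + 3.5 + 0.8 + 5.8 + 8 = 27.1.
Posterior ∝ λ^2e^(−1λ) · λ^5e^(−27.1λ) = λ^7e^(−28.1λ), i.e. Gamma(8, 28.1).
Mode = (a−1)/b = 7/28.1 ≈ 0.249.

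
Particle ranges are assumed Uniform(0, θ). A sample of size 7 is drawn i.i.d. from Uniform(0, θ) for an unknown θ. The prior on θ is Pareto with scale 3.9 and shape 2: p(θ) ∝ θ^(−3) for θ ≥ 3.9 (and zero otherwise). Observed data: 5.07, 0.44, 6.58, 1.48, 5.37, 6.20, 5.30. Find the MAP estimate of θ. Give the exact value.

θ̂_MAP = 6.58

The Uniform(0, θ) likelihood is θ^(−n) for θ ≥ max(xᵢ), zero otherwise. Here max(xᵢ) = 6.58.
Posterior ∝ θ^(−3) · θ^(−7) = θ^(−10) on θ ≥ max(3.9, 6.58) = 6.58.
This density is strictly decreasing in θ, so the posterior mode lies at the lower boundary of the support.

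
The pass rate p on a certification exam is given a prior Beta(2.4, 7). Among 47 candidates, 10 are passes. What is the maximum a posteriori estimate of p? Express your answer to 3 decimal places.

p̂_MAP = 0.210

Prior: Beta(2.4, 7).
Data: 10 successes in 47 trials. The binomial likelihood contributes p^10(1−p)^37, so the posterior is Beta(2.4+10, 7+37) = Beta(12.4, 44).
For Beta(a, b) with a, b > 1 the mode is (a−1)/(a+b−2) = 11.4/54.4 ≈ 0.210.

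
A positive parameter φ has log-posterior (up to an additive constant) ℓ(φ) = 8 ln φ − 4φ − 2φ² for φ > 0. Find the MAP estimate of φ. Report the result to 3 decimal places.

φ̂_MAP = 1.000

ℓ'(φ) = 8/φ − 4 − 4φ. Setting this to zero and multiplying by φ: 4φ² + 4φ − 8 = 0.
φ = (−4 + √(4² + 4·4·8)) / (2·4) = (−4 + √144) / 8 = (−4 + 12)/8 = 1.
ℓ''(φ) = −8/φ² − 4 < 0, confirming a maximum.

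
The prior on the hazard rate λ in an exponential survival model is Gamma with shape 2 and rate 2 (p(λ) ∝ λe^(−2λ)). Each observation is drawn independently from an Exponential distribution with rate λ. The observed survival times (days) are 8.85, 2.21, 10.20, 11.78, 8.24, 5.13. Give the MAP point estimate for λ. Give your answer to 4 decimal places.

λ̂_MAP = 0.1446

The Exponential(rate=λ) likelihood is ∝ λ^n e^(−λΣtᵢ). Here n = 6 and Σtᵢ = 8.85 + 2.21 + 10.20 + 11.78 + 8.24 + 5.13 = 46.41.
Posterior ∝ λe^(−2λ) · λ^6e^(−46.41λ) = λ^7e^(−48.41λ), i.e. Gamma(8, 48.41).
Mode = (a−1)/b = 7/48.41 ≈ 0.1446.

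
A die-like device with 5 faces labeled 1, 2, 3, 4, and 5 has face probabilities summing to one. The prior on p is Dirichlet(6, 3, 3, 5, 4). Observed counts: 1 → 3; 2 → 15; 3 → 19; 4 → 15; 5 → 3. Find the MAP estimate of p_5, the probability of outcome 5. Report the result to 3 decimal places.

MAP estimate: 0.085

The posterior is Dirichlet(αᵢ + nᵢ) = Dirichlet(9, 18, 22, 20, 7).
For a Dirichlet(a₁,…,a_K) with all aᵢ > 1, the mode has j-th component (aⱼ − 1)/(Σaᵢ − K).
Here Σaᵢ = 76 and K = 5, so p_5 = (7 − 1)/(76 − 5) = 6/71 ≈ 0.085.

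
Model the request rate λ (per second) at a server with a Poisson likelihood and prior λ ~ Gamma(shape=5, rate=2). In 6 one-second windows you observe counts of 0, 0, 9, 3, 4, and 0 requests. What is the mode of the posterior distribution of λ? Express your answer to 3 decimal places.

λ̂_MAP = 2.500

Σxᵢ = 0+0+9+3+4+0 = 16, with n = 6.
Posterior ∝ λ^4e^(−2λ) · λ^16e^(−6λ) = λ^20e^(−8λ), i.e. Gamma(shape=21, rate=8).
The mode of a Gamma(a, b) with a ≥ 1 (shape–rate) is (a−1)/b = 20/8 ≈ 2.500.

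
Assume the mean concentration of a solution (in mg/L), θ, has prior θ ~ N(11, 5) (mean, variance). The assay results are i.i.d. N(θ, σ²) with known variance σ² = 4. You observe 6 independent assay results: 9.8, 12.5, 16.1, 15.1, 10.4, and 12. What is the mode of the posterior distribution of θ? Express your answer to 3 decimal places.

n = 6; x̄ = (9.8 + 12.5 + 16.1 + 15.1 + 10.4 + 12)/6 = 75.9/6 = 12.65.
For a Normal prior and Normal likelihood with known variance, the posterior is Normal; its mode equals its mean, the precision-weighted average.
Prior precision 1/σ₀² = 1/5 = 0.2; data precision n/σ² = 6/4 = 1.5.
θ̂ = (0.2·11 + 1.5·12.65) / (0.2 + 1.5) = 21.175/1.7 = 847/68 ≈ 12.456.

θ̂_MAP = 12.456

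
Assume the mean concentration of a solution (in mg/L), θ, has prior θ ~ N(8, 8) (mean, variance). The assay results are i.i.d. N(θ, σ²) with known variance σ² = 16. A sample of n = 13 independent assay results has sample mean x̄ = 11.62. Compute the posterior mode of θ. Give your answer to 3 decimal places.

θ̂_MAP = 11.137

n = 13, x̄ = 11.62.
For a Normal prior and Normal likelihood with known variance, the posterior is Normal; its mode equals its mean, the precision-weighted average.
Prior precision 1/σ₀² = 1/8 = 0.125; data precision n/σ² = 13/16 = 0.8125.
θ̂ = (0.125·8 + 0.8125·11.62) / (0.125 + 0.8125) = 10.44125/0.9375 = 8353/750 ≈ 11.137.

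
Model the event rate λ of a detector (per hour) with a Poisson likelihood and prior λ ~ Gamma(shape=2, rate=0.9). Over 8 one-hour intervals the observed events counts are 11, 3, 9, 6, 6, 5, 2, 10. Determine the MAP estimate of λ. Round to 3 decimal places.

λ̂_MAP = 5.955

Σxᵢ = 11+3+9+6+6+5+2+10 = 52, with n = 8.
Posterior ∝ λe^(−0.9λ) · λ^52e^(−8λ) = λ^53e^(−8.9λ), i.e. Gamma(shape=54, rate=8.9).
The mode of a Gamma(a, b) with a ≥ 1 (shape–rate) is (a−1)/b = 53/8.9 ≈ 5.955.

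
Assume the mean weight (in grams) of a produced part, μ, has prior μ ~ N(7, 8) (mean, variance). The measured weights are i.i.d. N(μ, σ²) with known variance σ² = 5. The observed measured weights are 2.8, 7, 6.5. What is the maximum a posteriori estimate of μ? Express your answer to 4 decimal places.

μ̂_MAP = 5.7034

n = 3; x̄ = (2.8 + 7 + 6.5)/3 = 16.3/3 = 163/30 ≈ 5.4333.
For a Normal prior and Normal likelihood with known variance, the posterior is Normal; its mode equals its mean, the precision-weighted average.
Prior precision 1/σ₀² = 1/8 = 0.125; data precision n/σ² = 3/5 = 0.6.
μ̂ = (0.125·7 + 0.6·(163/30)) / (0.125 + 0.6) = 4.135/0.725 = 827/145 ≈ 5.7034.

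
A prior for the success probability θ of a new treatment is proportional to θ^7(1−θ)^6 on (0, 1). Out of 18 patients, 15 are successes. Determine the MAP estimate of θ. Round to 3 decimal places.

θ̂_MAP = 0.710

The prior density ∝ θ^7(1−θ)^6 is the kernel of Beta(8, 7).
Data: 15 successes in 18 trials. The binomial likelihood contributes θ^15(1−θ)^3, so the posterior is Beta(8+15, 7+3) = Beta(23, 10).
For Beta(a, b) with a, b > 1 the mode is (a−1)/(a+b−2) = 22/31 ≈ 0.710.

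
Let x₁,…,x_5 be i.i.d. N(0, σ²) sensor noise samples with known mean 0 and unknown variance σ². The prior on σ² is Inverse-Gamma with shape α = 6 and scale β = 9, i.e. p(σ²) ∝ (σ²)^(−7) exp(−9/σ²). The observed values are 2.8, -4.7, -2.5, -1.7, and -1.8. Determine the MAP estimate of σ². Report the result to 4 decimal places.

Sum of squared deviations about the known mean: SS = (2.8−0)² + (-4.7−0)² + (-2.5−0)² + (-1.7−0)² + (-1.8−0)² = 42.31.
The Normal likelihood contributes (σ²)^(−n/2) exp(−SS/(2σ²)), so the posterior is Inverse-Gamma(α + n/2, β + SS/2) = Inverse-Gamma(8.5, 30.155).
The mode of Inverse-Gamma(a, b) is b/(a+1) = 30.155/9.5 ≈ 3.1742.

σ̂²_MAP = 3.1742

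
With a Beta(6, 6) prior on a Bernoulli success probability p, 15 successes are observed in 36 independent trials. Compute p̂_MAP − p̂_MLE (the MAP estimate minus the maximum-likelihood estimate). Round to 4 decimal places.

Posterior is Beta(21, 27); MAP = (21−1)/(48−2) = 20/46 ≈ 0.43478.
MLE ignores the prior: p̂_MLE = k/n = 15/36 ≈ 0.41667.
Difference = 20/46 − 15/36 = 5/276 ≈ 0.0181.

MAP − MLE = 0.0181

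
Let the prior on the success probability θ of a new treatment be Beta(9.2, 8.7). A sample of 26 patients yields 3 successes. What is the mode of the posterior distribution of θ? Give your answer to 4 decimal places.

Prior: Beta(9.2, 8.7).
Data: 3 successes in 26 trials. The binomial likelihood contributes θ^3(1−θ)^23, so the posterior is Beta(9.2+3, 8.7+23) = Beta(12.2, 31.7).
For Beta(a, b) with a, b > 1 the mode is (a−1)/(a+b−2) = 11.2/41.9 ≈ 0.2673.

θ̂_MAP = 0.2673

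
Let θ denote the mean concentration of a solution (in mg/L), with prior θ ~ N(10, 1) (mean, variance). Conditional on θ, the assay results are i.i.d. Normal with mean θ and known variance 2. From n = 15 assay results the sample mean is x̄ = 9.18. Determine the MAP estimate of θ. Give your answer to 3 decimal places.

θ̂_MAP = 9.276

n = 15, x̄ = 9.18.
For a Normal prior and Normal likelihood with known variance, the posterior is Normal; its mode equals its mean, the precision-weighted average.
Prior precision 1/σ₀² = 1/1 = 1; data precision n/σ² = 15/2 = 7.5.
θ̂ = (1·10 + 7.5·9.18) / (1 + 7.5) = 78.85/8.5 = 1577/170 ≈ 9.276.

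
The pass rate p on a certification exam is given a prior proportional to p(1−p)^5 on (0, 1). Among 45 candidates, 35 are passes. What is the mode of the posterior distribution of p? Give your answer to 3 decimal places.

The prior density ∝ p(1−p)^5 is the kernel of Beta(2, 6).
Data: 35 successes in 45 trials. The binomial likelihood contributes p^35(1−p)^10, so the posterior is Beta(2+35, 6+10) = Beta(37, 16).
For Beta(a, b) with a, b > 1 the mode is (a−1)/(a+b−2) = 36/51 ≈ 0.706.

p̂_MAP = 0.706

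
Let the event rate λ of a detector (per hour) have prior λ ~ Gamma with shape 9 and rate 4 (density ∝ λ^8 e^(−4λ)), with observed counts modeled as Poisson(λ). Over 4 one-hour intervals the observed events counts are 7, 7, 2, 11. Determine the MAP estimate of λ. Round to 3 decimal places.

λ̂_MAP = 4.375

Σxᵢ = 7+7+2+11 = 27, with n = 4.
Posterior ∝ λ^8e^(−4λ) · λ^27e^(−4λ) = λ^35e^(−8λ), i.e. Gamma(shape=36, rate=8).
The mode of a Gamma(a, b) with a ≥ 1 (shape–rate) is (a−1)/b = 35/8 ≈ 4.375.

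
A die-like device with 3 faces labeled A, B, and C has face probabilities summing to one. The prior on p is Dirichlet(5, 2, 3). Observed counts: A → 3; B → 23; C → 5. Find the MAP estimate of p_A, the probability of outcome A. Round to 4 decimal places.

MAP estimate of p_A = 0.1842

The posterior is Dirichlet(αᵢ + nᵢ) = Dirichlet(8, 25, 8).
For a Dirichlet(a₁,…,a_K) with all aᵢ > 1, the mode has j-th component (aⱼ − 1)/(Σaᵢ − K).
Here Σaᵢ = 41 and K = 3, so p_A = (8 − 1)/(41 − 3) = 7/38 ≈ 0.1842.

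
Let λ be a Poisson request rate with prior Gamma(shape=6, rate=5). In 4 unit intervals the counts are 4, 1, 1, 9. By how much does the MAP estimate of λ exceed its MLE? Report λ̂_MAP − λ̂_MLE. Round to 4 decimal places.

MAP − MLE = -1.5278

Σxᵢ = 15. Posterior is Gamma(21, 9); MAP = (21−1)/9 = 20/9 ≈ 2.22222.
MLE = x̄ = 15/4 ≈ 3.75000.
Difference = 20/9 − 15/4 = -55/36 ≈ -1.5278.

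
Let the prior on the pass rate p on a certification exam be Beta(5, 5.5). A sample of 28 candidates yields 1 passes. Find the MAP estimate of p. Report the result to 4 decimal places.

Prior: Beta(5, 5.5).
Data: 1 success in 28 trials. The binomial likelihood contributes p(1−p)^27, so the posterior is Beta(5+1, 5.5+27) = Beta(6, 32.5).
For Beta(a, b) with a, b > 1 the mode is (a−1)/(a+b−2) = 5/36.5 ≈ 0.1370.

p̂_MAP = 0.1370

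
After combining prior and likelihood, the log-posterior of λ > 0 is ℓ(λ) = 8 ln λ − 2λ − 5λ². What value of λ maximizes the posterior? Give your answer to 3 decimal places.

λ̂_MAP = 0.800

ℓ'(λ) = 8/λ − 2 − 10λ. Setting this to zero and multiplying by λ: 10λ² + 2λ − 8 = 0.
λ = (−2 + √(2² + 4·10·8)) / (2·10) = (−2 + √324) / 20 = (−2 + 18)/20 = 4/5.
ℓ''(λ) = −8/λ² − 10 < 0, confirming a maximum.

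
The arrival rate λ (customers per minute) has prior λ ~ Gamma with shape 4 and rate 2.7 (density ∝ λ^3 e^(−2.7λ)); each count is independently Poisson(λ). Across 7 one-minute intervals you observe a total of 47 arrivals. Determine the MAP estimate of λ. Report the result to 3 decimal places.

Σxᵢ = 47, n = 7.
Posterior ∝ λ^3e^(−2.7λ) · λ^47e^(−7λ) = λ^50e^(−9.7λ), i.e. Gamma(shape=51, rate=9.7).
The mode of a Gamma(a, b) with a ≥ 1 (shape–rate) is (a−1)/b = 50/9.7 ≈ 5.155.

λ̂_MAP = 5.155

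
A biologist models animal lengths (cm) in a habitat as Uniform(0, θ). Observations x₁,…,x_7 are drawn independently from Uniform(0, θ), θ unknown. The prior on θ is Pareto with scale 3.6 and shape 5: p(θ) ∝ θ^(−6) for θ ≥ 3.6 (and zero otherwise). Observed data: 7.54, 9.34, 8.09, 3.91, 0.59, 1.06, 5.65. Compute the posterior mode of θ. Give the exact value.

θ̂_MAP = 9.34

The Uniform(0, θ) likelihood is θ^(−n) for θ ≥ max(xᵢ), zero otherwise. Here max(xᵢ) = 9.34.
Posterior ∝ θ^(−6) · θ^(−7) = θ^(−13) on θ ≥ max(3.6, 9.34) = 9.34.
This density is strictly decreasing in θ, so the posterior mode lies at the lower boundary of the support.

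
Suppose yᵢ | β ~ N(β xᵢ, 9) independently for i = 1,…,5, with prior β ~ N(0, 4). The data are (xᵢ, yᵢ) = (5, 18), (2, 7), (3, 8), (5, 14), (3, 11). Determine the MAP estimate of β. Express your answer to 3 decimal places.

β̂_MAP = 3.111

log p(β | y) = −Σ(yᵢ − βxᵢ)²/(2·9) − β²/(2·4) + const.
Setting the derivative to zero: Σxᵢ(yᵢ − βxᵢ)/9 − β/4 = 0, so β = Σxᵢyᵢ / (Σxᵢ² + σ²/τ²).
Σxᵢyᵢ = 5·18 + 2·7 + 3·8 + 5·14 + 3·11 = 231; Σxᵢ² = 72; σ²/τ² = 2.25.
β̂_MAP = 231 / (72 + 2.25) = 231/74.25 ≈ 3.111.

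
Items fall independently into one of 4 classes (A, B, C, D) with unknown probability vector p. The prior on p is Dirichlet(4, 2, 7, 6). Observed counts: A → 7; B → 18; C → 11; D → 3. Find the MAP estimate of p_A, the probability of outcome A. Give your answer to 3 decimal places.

The posterior is Dirichlet(αᵢ + nᵢ) = Dirichlet(11, 20, 18, 9).
For a Dirichlet(a₁,…,a_K) with all aᵢ > 1, the mode has j-th component (aⱼ − 1)/(Σaᵢ − K).
Here Σaᵢ = 58 and K = 4, so p_A = (11 − 1)/(58 − 4) = 10/54 ≈ 0.185.

MAP estimate of p_A = 0.185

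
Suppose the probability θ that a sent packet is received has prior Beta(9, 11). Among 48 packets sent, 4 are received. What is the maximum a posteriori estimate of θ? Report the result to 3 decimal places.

θ̂_MAP = 0.182

Prior: Beta(9, 11).
Data: 4 successes in 48 trials. The binomial likelihood contributes θ^4(1−θ)^44, so the posterior is Beta(9+4, 11+44) = Beta(13, 55).
For Beta(a, b) with a, b > 1 the mode is (a−1)/(a+b−2) = 12/66 ≈ 0.182.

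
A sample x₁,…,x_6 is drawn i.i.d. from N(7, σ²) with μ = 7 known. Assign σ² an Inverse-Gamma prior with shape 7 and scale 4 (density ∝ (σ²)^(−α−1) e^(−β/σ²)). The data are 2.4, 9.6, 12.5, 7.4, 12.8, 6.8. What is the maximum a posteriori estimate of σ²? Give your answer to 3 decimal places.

Sum of squared deviations about the known mean: SS = (2.4−7)² + (9.6−7)² + (12.5−7)² + (7.4−7)² + (12.8−7)² + (6.8−7)² = 92.01.
The Normal likelihood contributes (σ²)^(−n/2) exp(−SS/(2σ²)), so the posterior is Inverse-Gamma(α + n/2, β + SS/2) = Inverse-Gamma(10, 50.005).
The mode of Inverse-Gamma(a, b) is b/(a+1) = 50.005/11 ≈ 4.546.

σ̂²_MAP = 4.546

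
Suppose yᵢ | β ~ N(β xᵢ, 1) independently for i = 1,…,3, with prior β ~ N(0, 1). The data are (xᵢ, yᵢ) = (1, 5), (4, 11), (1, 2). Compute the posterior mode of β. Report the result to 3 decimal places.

log p(β | y) = −Σ(yᵢ − βxᵢ)²/(2·1) − β²/(2·1) + const.
Setting the derivative to zero: Σxᵢ(yᵢ − βxᵢ)/1 − β/1 = 0, so β = Σxᵢyᵢ / (Σxᵢ² + σ²/τ²).
Σxᵢyᵢ = 1·5 + 4·11 + 1·2 = 51; Σxᵢ² = 18; σ²/τ² = 1.
β̂_MAP = 51 / (18 + 1) = 51/19 ≈ 2.684.

β̂_MAP = 2.684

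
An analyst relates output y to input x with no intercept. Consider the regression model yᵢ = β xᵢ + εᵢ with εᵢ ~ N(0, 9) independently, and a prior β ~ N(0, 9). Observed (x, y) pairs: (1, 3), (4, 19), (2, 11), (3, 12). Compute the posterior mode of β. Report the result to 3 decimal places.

β̂_MAP = 4.419

log p(β | y) = −Σ(yᵢ − βxᵢ)²/(2·9) − β²/(2·9) + const.
Setting the derivative to zero: Σxᵢ(yᵢ − βxᵢ)/9 − β/9 = 0, so β = Σxᵢyᵢ / (Σxᵢ² + σ²/τ²).
Σxᵢyᵢ = 1·3 + 4·19 + 2·11 + 3·12 = 137; Σxᵢ² = 30; σ²/τ² = 1.
β̂_MAP = 137 / (30 + 1) = 137/31 ≈ 4.419.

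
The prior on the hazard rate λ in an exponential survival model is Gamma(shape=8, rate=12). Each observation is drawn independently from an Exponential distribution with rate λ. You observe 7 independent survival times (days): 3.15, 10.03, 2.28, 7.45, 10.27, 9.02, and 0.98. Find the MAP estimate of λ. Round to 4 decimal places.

The Exponential(rate=λ) likelihood is ∝ λ^n e^(−λΣtᵢ). Here n = 7 and Σtᵢ = 3.15 + 10.03 + 2.28 + 7.45 + 10.27 + 9.02 + 0.98 = 43.18.
Posterior ∝ λ^7e^(−12λ) · λ^7e^(−43.18λ) = λ^14e^(−55.18λ), i.e. Gamma(15, 55.18).
Mode = (a−1)/b = 14/55.18 ≈ 0.2537.

λ̂_MAP = 0.2537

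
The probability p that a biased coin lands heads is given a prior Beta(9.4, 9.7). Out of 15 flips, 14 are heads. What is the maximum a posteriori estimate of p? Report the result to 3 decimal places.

Prior: Beta(9.4, 9.7).
Data: 14 successes in 15 trials. The binomial likelihood contributes p^14(1−p)^1, so the posterior is Beta(9.4+14, 9.7+1) = Beta(23.4, 10.7).
For Beta(a, b) with a, b > 1 the mode is (a−1)/(a+b−2) = 22.4/32.1 ≈ 0.698.

p̂_MAP = 0.698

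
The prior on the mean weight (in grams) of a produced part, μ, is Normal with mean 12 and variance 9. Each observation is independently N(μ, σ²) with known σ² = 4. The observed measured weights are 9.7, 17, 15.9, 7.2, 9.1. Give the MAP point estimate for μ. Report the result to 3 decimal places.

n = 5; x̄ = (9.7 + 17 + 15.9 + 7.2 + 9.1)/5 = 58.9/5 = 11.78.
For a Normal prior and Normal likelihood with known variance, the posterior is Normal; its mode equals its mean, the precision-weighted average.
Prior precision 1/σ₀² = 1/9; data precision n/σ² = 5/4 = 1.25.
μ̂ = ((1/9)·12 + 1.25·11.78) / (1/9 + 1.25) = (1927/120)/(49/36) = 5781/490 ≈ 11.798.

μ̂_MAP = 11.798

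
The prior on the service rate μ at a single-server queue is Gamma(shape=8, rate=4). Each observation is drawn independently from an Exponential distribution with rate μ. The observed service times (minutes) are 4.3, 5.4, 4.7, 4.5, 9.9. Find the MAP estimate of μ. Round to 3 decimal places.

The Exponential(rate=μ) likelihood is ∝ μ^n e^(−μΣtᵢ). Here n = 5 and Σtᵢ = 4.3 + 5.4 + 4.7 + 4.5 + 9.9 = 28.8.
Posterior ∝ μ^7e^(−4μ) · μ^5e^(−28.8μ) = μ^12e^(−32.8μ), i.e. Gamma(13, 32.8).
Mode = (a−1)/b = 12/32.8 ≈ 0.366.

μ̂_MAP = 0.366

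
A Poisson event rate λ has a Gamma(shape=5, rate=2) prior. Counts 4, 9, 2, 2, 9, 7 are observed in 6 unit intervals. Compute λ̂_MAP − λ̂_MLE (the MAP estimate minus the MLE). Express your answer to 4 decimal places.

Σxᵢ = 33. Posterior is Gamma(38, 8); MAP = (38−1)/8 = 37/8 ≈ 4.62500.
MLE = x̄ = 33/6 ≈ 5.50000.
Difference = 37/8 − 33/6 = -7/8 ≈ -0.8750.

MAP − MLE = -0.8750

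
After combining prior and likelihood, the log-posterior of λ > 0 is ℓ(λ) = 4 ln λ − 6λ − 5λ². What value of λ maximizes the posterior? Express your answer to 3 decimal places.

ℓ'(λ) = 4/λ − 6 − 10λ. Setting this to zero and multiplying by λ: 10λ² + 6λ − 4 = 0.
λ = (−6 + √(6² + 4·10·4)) / (2·10) = (−6 + √196) / 20 = (−6 + 14)/20 = 2/5.
ℓ''(λ) = −4/λ² − 10 < 0, confirming a maximum.

λ̂_MAP = 0.400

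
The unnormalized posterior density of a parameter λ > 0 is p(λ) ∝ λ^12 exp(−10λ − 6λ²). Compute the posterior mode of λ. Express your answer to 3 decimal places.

λ̂_MAP = 0.667

ℓ'(λ) = 12/λ − 10 − 12λ. Setting this to zero and multiplying by λ: 12λ² + 10λ − 12 = 0.
λ = (−10 + √(10² + 4·12·12)) / (2·12) = (−10 + √676) / 24 = (−10 + 26)/24 = 2/3.
ℓ''(λ) = −12/λ² − 12 < 0, confirming a maximum.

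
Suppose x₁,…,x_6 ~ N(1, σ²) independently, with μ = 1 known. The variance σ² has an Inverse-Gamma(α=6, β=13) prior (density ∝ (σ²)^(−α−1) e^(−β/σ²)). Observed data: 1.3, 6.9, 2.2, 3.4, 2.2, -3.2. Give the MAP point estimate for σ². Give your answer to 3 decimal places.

Sum of squared deviations about the known mean: SS = (1.3−1)² + (6.9−1)² + (2.2−1)² + (3.4−1)² + (2.2−1)² + (-3.2−1)² = 61.18.
The Normal likelihood contributes (σ²)^(−n/2) exp(−SS/(2σ²)), so the posterior is Inverse-Gamma(α + n/2, β + SS/2) = Inverse-Gamma(9, 43.59).
The mode of Inverse-Gamma(a, b) is b/(a+1) = 43.59/10 ≈ 4.359.

σ̂²_MAP = 4.359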